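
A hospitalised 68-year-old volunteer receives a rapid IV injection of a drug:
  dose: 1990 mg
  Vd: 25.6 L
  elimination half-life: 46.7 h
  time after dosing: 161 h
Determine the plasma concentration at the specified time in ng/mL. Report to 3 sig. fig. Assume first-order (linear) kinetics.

7130 ng/mL

C₀ = Dose / Vd = 1990 / 25.6 = 77.73 mg/L
k = ln2 / t½ = 0.693147 / 46.7 = 0.01484 h⁻¹
C = C₀ · e^(−k·t) = 77.73 × e^(−0.01484 × 161)
  = 77.73 × 0.09170 = 7.128 mg/L
Convert: 7.128 mg/L × 1000 = 7128 ng/mL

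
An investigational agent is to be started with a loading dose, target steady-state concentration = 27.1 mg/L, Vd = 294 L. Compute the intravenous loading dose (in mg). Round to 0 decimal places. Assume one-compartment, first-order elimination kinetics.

LD = Css × Vd = 27.1 × 294 = 7967 mg

7967 mg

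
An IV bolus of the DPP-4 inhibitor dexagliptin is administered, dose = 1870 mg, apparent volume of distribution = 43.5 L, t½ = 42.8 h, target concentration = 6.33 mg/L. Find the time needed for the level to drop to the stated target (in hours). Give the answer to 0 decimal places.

C₀ = Dose / Vd = 1870 / 43.5 = 42.99 mg/L
k = ln2 / t½ = 0.693147 / 42.8 = 0.01620 h⁻¹
t = ln(C₀ / C) / k = ln(42.99 / 6.33) / 0.01620
  = ln(6.791) / 0.01620 = 1.916 / 0.01620 = 118.3 h

118 h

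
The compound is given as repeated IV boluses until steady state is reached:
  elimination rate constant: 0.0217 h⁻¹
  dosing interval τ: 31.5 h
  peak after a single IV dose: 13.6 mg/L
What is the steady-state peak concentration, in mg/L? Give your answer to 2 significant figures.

27 mg/L

e^(−kτ) = e^(−0.02170 × 31.5) = 0.5048
Accumulation ratio R = 1 / (1 − e^(−kτ)) = 1 / (1 − 0.5048) = 2.019
Steady-state peak = C₀ × R = 13.6 × 2.019 = 27.46 mg/L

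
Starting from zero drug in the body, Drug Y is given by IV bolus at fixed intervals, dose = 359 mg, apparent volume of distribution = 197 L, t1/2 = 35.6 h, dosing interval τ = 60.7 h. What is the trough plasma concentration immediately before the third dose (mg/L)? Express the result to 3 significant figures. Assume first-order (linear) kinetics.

0.730 mg/L

C₀ per dose = Dose / Vd = 359 / 197 = 1.822 mg/L
k = ln2 / t½ = 0.693147 / 35.6 = 0.01947 h⁻¹
Fraction remaining after one interval: r = e^(−kτ) = e^(−0.01947 × 60.7) = 0.3067
Before dose 3, 2 doses have been given (aged 1τ, 2τ).
C_trough = C₀ × (r + r²) = 1.822 × (0.3067 + 0.09406) = 0.7302 mg/L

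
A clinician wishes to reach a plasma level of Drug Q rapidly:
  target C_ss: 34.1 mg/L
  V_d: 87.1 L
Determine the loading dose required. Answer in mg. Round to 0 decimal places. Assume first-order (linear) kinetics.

2970 mg

LD = Css × Vd = 34.1 × 87.1 = 2970 mg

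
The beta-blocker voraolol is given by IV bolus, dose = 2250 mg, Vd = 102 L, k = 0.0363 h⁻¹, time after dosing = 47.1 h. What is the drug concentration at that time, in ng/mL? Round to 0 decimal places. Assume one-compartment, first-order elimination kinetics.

3991 ng/mL

C₀ = Dose / Vd = 2250 / 102 = 22.06 mg/L
C = C₀ · e^(−k·t) = 22.06 × e^(−0.03630 × 47.1)
  = 22.06 × 0.1809 = 3.991 mg/L
Convert: 3.991 mg/L × 1000 = 3991 ng/mL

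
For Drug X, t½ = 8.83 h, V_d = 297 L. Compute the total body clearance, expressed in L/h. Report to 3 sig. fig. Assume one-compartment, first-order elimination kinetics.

k = ln2 / t½ = 0.693147 / 8.83 = 0.07850 h⁻¹
CL = k × Vd = 0.07850 × 297 = 23.31 L/h

23.3 L/h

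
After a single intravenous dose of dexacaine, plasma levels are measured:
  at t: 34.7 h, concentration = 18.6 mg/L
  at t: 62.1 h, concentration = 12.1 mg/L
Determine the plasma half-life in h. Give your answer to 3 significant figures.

44.2 h

k = ln(C₁/C₂) / (t₂ − t₁) = ln(18.6/12.1) / (62.1 − 34.7)
  = 0.4300 / 27.40 = 0.01569 h⁻¹
t½ = ln2 / k = 0.693147 / 0.01569 = 44.18 h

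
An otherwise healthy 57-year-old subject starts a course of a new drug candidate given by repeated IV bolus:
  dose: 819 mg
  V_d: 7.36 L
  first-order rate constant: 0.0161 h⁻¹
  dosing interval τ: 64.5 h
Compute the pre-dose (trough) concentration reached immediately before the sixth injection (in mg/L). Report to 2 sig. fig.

C₀ per dose = Dose / Vd = 819 / 7.36 = 111.3 mg/L
Fraction remaining after one interval: r = e^(−kτ) = e^(−0.01610 × 64.5) = 0.3540
Before dose 6, 5 doses have been given (aged 1τ, 2τ, 3τ, 4τ, 5τ).
C_trough = C₀ × (r + r² + … + r^5) = C₀ × r(1−r^5)/(1−r)
        = 111.3 × 0.3540 × (1 − 0.005559) / (1 − 0.3540) = 60.65 mg/L

61 mg/L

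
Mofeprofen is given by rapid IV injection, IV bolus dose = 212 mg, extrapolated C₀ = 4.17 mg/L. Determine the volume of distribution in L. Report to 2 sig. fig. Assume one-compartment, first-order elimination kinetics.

51 L

Vd = Dose / C₀ = 212.0 / 4.17 = 50.84 L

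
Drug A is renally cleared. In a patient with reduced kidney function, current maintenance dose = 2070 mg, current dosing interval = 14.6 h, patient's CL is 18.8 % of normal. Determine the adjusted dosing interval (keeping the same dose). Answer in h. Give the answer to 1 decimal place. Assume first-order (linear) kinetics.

To keep the same average steady-state level, dosing rate must scale with clearance.
CL ratio = 18.8 / 100 = 0.1880
New interval (same dose) = 14.6 / 0.1880 = 77.66 h

77.7 h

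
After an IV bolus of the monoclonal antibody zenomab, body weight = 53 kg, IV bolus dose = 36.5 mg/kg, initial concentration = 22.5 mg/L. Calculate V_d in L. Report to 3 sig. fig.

86.0 L

Dose = 36.5 × 53 = 1935 mg
Vd = Dose / C₀ = 1935 / 22.5 = 86.00 L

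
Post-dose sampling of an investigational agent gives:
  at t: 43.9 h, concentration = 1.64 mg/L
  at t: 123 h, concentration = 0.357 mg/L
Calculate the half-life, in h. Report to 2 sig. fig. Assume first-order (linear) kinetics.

36 h

k = ln(C₁/C₂) / (t₂ − t₁) = ln(1.64/0.357) / (123 − 43.9)
  = 1.525 / 79.10 = 0.01928 h⁻¹
t½ = ln2 / k = 0.693147 / 0.01928 = 35.95 h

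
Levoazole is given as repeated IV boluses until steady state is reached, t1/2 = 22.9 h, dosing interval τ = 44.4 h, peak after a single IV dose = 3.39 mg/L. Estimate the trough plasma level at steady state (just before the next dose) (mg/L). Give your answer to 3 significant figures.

1.20 mg/L

k = ln2 / t½ = 0.693147 / 22.9 = 0.03027 h⁻¹
e^(−kτ) = e^(−0.03027 × 44.4) = 0.2608
Accumulation ratio R = 1 / (1 − e^(−kτ)) = 1 / (1 − 0.2608) = 1.353
Steady-state trough = C₀ × R × e^(−kτ) = 3.39 × 1.353 × 0.2608 = 1.196 mg/L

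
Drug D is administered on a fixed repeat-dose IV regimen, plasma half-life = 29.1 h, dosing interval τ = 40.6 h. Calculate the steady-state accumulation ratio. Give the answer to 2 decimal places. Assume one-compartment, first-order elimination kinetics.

1.61

k = ln2 / t½ = 0.693147 / 29.1 = 0.02382 h⁻¹
e^(−kτ) = e^(−0.02382 × 40.6) = 0.3802
Accumulation ratio R = 1 / (1 − e^(−kτ)) = 1 / (1 − 0.3802) = 1.613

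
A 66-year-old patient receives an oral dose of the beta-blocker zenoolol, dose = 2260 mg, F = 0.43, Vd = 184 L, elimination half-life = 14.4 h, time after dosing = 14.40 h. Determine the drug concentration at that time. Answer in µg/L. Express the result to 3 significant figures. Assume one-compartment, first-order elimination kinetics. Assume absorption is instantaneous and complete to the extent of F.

Amount reaching circulation = F × Dose = 0.43 × 2260 = 971.8 mg
C₀ = F·Dose / Vd = 971.8 / 184 = 5.282 mg/L
k = ln2 / t½ = 0.693147 / 14.4 = 0.04814 h⁻¹
t / t½ = 14.40 / 14.4 = 1 half-lives
C = C₀ × (1/2)^1 = 5.282 × 0.5000 = 2.641 mg/L
Convert: 2.641 mg/L × 1000 = 2641 µg/L

2640 µg/L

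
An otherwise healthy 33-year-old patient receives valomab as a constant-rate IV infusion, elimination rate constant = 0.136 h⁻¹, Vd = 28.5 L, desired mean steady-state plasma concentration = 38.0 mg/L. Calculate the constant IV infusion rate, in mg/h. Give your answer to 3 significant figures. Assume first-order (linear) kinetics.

CL = k × Vd = 0.1360 × 28.5 = 3.876 L/h
At steady state, infusion rate R₀ = Css × CL = 38.0 × 3.876 = 147.3 mg/h

147 mg/h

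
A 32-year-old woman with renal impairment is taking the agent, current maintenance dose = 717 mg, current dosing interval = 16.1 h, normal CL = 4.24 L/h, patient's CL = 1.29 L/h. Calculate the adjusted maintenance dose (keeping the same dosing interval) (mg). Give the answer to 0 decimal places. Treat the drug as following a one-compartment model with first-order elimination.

To keep the same average steady-state level, dosing rate must scale with clearance.
CL ratio = 1.29 / 4.24 = 0.3042
New dose (same interval) = 717 × 0.3042 = 218.1 mg

218 mg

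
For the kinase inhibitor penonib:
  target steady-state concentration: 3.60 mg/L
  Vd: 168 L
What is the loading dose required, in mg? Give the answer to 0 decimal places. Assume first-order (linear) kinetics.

605 mg

LD = Css × Vd = 3.60 × 168 = 604.8 mg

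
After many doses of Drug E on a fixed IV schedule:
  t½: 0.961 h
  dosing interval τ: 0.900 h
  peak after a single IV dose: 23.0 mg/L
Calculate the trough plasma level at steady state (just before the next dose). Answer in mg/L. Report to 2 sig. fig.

25 mg/L

k = ln2 / t½ = 0.693147 / 0.961 = 0.7213 h⁻¹
e^(−kτ) = e^(−0.7213 × 0.900) = 0.5225
Accumulation ratio R = 1 / (1 − e^(−kτ)) = 1 / (1 − 0.5225) = 2.094
Steady-state trough = C₀ × R × e^(−kτ) = 23.0 × 2.094 × 0.5225 = 25.16 mg/L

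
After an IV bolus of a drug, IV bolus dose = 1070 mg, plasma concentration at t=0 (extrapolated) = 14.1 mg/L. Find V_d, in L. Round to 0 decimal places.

Vd = Dose / C₀ = 1070 / 14.1 = 75.89 L

76 L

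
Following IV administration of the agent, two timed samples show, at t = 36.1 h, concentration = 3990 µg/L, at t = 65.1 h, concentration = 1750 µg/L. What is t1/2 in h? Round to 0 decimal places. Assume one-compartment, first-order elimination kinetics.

24 h

k = ln(C₁/C₂) / (t₂ − t₁) = ln(3990/1750) / (65.1 − 36.1)
  = 0.8242 / 29.00 = 0.02842 h⁻¹
t½ = ln2 / k = 0.693147 / 0.02842 = 24.39 h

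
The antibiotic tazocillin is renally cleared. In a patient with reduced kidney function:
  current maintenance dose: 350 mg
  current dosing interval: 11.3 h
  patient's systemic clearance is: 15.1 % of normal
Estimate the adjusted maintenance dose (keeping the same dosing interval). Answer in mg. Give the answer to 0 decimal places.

53 mg

To keep the same average steady-state level, dosing rate must scale with clearance.
CL ratio = 15.1 / 100 = 0.1510
New dose (same interval) = 350 × 0.1510 = 52.85 mg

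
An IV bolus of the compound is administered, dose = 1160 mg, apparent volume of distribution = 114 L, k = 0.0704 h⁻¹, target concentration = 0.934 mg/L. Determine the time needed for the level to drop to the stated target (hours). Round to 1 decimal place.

C₀ = Dose / Vd = 1160 / 114 = 10.18 mg/L
t = ln(C₀ / C) / k = ln(10.18 / 0.934) / 0.07040
  = ln(10.90) / 0.07040 = 2.389 / 0.07040 = 33.93 h

33.9 h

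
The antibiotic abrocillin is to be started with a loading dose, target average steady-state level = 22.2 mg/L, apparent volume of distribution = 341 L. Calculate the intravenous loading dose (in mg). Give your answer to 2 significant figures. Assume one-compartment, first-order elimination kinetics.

7600 mg

LD = Css × Vd = 22.2 × 341 = 7570 mg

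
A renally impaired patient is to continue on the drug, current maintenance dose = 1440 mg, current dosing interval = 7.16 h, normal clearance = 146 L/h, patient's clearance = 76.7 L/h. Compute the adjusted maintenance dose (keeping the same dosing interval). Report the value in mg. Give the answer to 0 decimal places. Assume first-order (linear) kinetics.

To keep the same average steady-state level, dosing rate must scale with clearance.
CL ratio = 76.7 / 146 = 0.5253
New dose (same interval) = 1440 × 0.5253 = 756.4 mg

756 mg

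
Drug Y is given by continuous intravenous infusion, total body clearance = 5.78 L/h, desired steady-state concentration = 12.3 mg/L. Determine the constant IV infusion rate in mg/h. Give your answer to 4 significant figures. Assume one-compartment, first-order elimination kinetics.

71.09 mg/h

At steady state, infusion rate R₀ = Css × CL = 12.3 × 5.780 = 71.09 mg/h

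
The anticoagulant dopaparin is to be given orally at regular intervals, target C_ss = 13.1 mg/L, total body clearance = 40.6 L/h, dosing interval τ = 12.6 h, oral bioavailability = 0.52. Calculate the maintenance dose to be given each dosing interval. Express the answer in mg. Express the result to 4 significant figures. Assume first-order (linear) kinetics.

12890 mg

At steady state, F × (Dose/τ) = Css × CL.
Dose = Css × CL × τ / F = 13.1 × 40.60 × 12.6 / 0.52 = 12890 mg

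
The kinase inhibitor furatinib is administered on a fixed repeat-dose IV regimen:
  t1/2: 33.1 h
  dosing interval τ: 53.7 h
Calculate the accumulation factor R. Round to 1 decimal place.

k = ln2 / t½ = 0.693147 / 33.1 = 0.02094 h⁻¹
e^(−kτ) = e^(−0.02094 × 53.7) = 0.3248
Accumulation ratio R = 1 / (1 − e^(−kτ)) = 1 / (1 − 0.3248) = 1.481

1.5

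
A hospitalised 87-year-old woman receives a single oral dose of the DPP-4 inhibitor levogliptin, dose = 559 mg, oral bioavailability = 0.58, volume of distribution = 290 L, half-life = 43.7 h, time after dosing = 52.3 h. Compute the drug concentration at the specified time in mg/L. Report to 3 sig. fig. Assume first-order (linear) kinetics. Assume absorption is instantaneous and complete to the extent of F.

0.488 mg/L

Amount reaching circulation = F × Dose = 0.58 × 559.0 = 324.2 mg
C₀ = F·Dose / Vd = 324.2 / 290 = 1.118 mg/L
k = ln2 / t½ = 0.693147 / 43.7 = 0.01586 h⁻¹
C = C₀ · e^(−k·t) = 1.118 × e^(−0.01586 × 52.3)
  = 1.118 × 0.4363 = 0.4878 mg/L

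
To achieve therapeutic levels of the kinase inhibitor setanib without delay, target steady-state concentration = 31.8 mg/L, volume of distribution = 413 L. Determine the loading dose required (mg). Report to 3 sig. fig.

LD = Css × Vd = 31.8 × 413 = 13130 mg

13100 mg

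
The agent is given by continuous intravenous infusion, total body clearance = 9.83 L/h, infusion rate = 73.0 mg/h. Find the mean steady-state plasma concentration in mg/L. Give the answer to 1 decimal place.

7.4 mg/L

At steady state Css = R₀ / CL = 73.0 / 9.830 = 7.426 mg/L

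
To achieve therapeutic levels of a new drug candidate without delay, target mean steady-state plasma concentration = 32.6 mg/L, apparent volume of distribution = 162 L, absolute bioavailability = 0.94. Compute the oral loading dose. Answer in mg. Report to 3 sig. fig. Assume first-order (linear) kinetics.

LD = Css × Vd / F = 32.6 × 162 / 0.94 = 5618 mg

5620 mg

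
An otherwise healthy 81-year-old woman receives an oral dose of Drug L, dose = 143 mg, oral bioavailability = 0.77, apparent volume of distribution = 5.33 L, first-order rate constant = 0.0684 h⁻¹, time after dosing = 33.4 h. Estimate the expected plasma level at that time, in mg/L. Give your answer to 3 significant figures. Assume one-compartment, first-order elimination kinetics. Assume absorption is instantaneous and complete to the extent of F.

Amount reaching circulation = F × Dose = 0.77 × 143.0 = 110.1 mg
C₀ = F·Dose / Vd = 110.1 / 5.33 = 20.66 mg/L
C = C₀ · e^(−k·t) = 20.66 × e^(−0.06840 × 33.4)
  = 20.66 × 0.1018 = 2.103 mg/L

2.10 mg/L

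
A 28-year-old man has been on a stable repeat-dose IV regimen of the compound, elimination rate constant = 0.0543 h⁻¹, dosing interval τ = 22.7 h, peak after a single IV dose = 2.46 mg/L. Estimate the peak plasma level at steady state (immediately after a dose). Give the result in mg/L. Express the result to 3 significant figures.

e^(−kτ) = e^(−0.05430 × 22.7) = 0.2915
Accumulation ratio R = 1 / (1 − e^(−kτ)) = 1 / (1 − 0.2915) = 1.411
Steady-state peak = C₀ × R = 2.46 × 1.411 = 3.471 mg/L

3.47 mg/L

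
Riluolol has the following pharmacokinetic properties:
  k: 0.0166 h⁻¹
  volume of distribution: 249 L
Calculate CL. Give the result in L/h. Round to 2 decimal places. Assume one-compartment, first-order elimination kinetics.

4.13 L/h

CL = k × Vd = 0.0166 × 249 = 4.133 L/h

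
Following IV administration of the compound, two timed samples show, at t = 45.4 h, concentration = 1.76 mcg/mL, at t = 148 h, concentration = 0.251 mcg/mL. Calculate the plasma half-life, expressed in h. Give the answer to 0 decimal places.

k = ln(C₁/C₂) / (t₂ − t₁) = ln(1.76/0.251) / (148 − 45.4)
  = 1.948 / 102.6 = 0.01899 h⁻¹
t½ = ln2 / k = 0.693147 / 0.01899 = 36.50 h

37 h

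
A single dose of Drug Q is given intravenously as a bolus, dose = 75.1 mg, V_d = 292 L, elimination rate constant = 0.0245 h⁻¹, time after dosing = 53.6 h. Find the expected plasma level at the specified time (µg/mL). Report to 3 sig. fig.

0.0692 µg/mL

C₀ = Dose / Vd = 75.10 / 292 = 0.2572 mg/L
C = C₀ · e^(−k·t) = 0.2572 × e^(−0.02450 × 53.6)
  = 0.2572 × 0.2690 = 0.06919 mg/L
(0.06919 mg/L = 0.06919 µg/mL)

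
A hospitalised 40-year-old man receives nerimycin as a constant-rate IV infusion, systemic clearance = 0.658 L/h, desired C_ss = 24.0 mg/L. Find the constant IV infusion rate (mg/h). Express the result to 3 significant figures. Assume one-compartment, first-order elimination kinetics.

15.8 mg/h

At steady state, infusion rate R₀ = Css × CL = 24.0 × 0.6580 = 15.79 mg/h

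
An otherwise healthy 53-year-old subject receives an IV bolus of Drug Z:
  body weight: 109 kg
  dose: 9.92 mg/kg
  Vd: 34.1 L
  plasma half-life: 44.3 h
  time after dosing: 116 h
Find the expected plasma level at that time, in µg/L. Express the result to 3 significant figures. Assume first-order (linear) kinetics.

5160 µg/L

Total dose = 9.92 × 109 = 1081 mg
C₀ = Dose / Vd = 1081 / 34.1 = 31.70 mg/L
k = ln2 / t½ = 0.693147 / 44.3 = 0.01565 h⁻¹
C = C₀ · e^(−k·t) = 31.70 × e^(−0.01565 × 116)
  = 31.70 × 0.1628 = 5.161 mg/L
Convert: 5.161 mg/L × 1000 = 5161 µg/L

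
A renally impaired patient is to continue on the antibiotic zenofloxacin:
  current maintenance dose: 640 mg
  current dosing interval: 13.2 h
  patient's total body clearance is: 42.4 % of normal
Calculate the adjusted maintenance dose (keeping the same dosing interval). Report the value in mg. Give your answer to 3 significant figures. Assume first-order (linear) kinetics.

271 mg

To keep the same average steady-state level, dosing rate must scale with clearance.
CL ratio = 42.4 / 100 = 0.4240
New dose (same interval) = 640 × 0.4240 = 271.4 mg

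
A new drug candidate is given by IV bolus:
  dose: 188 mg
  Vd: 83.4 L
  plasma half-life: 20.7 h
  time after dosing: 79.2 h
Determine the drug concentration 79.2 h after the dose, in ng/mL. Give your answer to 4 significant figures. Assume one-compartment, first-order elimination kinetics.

C₀ = Dose / Vd = 188.0 / 83.4 = 2.254 mg/L
k = ln2 / t½ = 0.693147 / 20.7 = 0.03349 h⁻¹
C = C₀ · e^(−k·t) = 2.254 × e^(−0.03349 × 79.2)
  = 2.254 × 0.07048 = 0.1589 mg/L
Convert: 0.1589 mg/L × 1000 = 158.9 ng/mL

158.9 ng/mL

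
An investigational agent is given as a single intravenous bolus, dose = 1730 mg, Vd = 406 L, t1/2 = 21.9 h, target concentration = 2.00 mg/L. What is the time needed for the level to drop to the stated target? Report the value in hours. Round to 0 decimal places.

24 h

C₀ = Dose / Vd = 1730 / 406 = 4.261 mg/L
k = ln2 / t½ = 0.693147 / 21.9 = 0.03165 h⁻¹
t = ln(C₀ / C) / k = ln(4.261 / 2.00) / 0.03165
  = ln(2.131) / 0.03165 = 0.7566 / 0.03165 = 23.91 h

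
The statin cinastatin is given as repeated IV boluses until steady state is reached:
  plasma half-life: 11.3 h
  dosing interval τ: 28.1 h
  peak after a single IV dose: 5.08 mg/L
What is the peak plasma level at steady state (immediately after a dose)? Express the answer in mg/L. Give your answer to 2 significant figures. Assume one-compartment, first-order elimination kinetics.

6.2 mg/L

k = ln2 / t½ = 0.693147 / 11.3 = 0.06134 h⁻¹
e^(−kτ) = e^(−0.06134 × 28.1) = 0.1784
Accumulation ratio R = 1 / (1 − e^(−kτ)) = 1 / (1 − 0.1784) = 1.217
Steady-state peak = C₀ × R = 5.08 × 1.217 = 6.182 mg/L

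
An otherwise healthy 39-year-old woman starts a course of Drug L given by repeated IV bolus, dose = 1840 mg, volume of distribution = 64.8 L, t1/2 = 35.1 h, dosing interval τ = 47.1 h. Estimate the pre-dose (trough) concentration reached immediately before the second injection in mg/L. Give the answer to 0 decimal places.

11 mg/L

C₀ per dose = Dose / Vd = 1840 / 64.8 = 28.40 mg/L
k = ln2 / t½ = 0.693147 / 35.1 = 0.01975 h⁻¹
Fraction remaining after one interval: r = e^(−kτ) = e^(−0.01975 × 47.1) = 0.3945
Before dose 2, 1 dose has been given (aged 1τ).
C_trough = C₀ × r = 28.40 × 0.3945 = 11.20 mg/L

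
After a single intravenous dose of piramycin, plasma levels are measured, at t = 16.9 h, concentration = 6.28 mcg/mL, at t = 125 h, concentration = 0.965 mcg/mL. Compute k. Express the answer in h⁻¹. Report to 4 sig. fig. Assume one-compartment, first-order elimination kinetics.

k = ln(C₁/C₂) / (t₂ − t₁) = ln(6.28/0.965) / (125 − 16.9)
  = 1.873 / 108.1 = 0.01733 h⁻¹

0.01733 h⁻¹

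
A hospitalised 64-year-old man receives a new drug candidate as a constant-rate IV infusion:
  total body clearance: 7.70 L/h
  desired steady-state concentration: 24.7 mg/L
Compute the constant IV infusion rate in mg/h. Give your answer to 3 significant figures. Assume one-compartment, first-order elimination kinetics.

190 mg/h

At steady state, infusion rate R₀ = Css × CL = 24.7 × 7.700 = 190.2 mg/h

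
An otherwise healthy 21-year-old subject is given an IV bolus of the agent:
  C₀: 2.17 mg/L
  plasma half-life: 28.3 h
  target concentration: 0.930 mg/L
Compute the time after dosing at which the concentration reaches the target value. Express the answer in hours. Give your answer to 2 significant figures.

k = ln2 / t½ = 0.693147 / 28.3 = 0.02449 h⁻¹
t = ln(C₀ / C) / k = ln(2.170 / 0.930) / 0.02449
  = ln(2.333) / 0.02449 = 0.8472 / 0.02449 = 34.59 h

35 h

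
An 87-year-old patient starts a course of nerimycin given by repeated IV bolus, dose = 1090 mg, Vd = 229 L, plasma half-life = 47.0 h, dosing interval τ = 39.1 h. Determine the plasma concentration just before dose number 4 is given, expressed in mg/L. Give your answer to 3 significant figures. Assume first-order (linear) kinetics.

5.02 mg/L

C₀ per dose = Dose / Vd = 1090 / 229 = 4.760 mg/L
k = ln2 / t½ = 0.693147 / 47.0 = 0.01475 h⁻¹
Fraction remaining after one interval: r = e^(−kτ) = e^(−0.01475 × 39.1) = 0.5617
Before dose 4, 3 doses have been given (aged 1τ, 2τ, 3τ).
C_trough = C₀ × (r + r² + … + r^3) = C₀ × r(1−r^3)/(1−r)
        = 4.760 × 0.5617 × (1 − 0.1772) / (1 − 0.5617) = 5.019 mg/L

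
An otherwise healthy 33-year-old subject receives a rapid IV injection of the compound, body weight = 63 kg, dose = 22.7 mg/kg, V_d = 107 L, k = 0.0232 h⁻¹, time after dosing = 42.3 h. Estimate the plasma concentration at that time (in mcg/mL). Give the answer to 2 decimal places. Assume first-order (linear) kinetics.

5.01 mcg/mL

Total dose = 22.7 × 63 = 1430 mg
C₀ = Dose / Vd = 1430 / 107 = 13.36 mg/L
C = C₀ · e^(−k·t) = 13.36 × e^(−0.02320 × 42.3)
  = 13.36 × 0.3748 = 5.007 mg/L
(5.007 mg/L = 5.007 mcg/mL)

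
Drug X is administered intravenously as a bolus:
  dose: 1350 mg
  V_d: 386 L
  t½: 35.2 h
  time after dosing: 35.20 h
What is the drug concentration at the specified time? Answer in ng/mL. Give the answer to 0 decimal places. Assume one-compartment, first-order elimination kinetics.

C₀ = Dose / Vd = 1350 / 386 = 3.497 mg/L
k = ln2 / t½ = 0.693147 / 35.2 = 0.01969 h⁻¹
t / t½ = 35.20 / 35.2 = 1 half-lives
C = C₀ × (1/2)^1 = 3.497 × 0.5000 = 1.749 mg/L
Convert: 1.749 mg/L × 1000 = 1749 ng/mL

1749 ng/mL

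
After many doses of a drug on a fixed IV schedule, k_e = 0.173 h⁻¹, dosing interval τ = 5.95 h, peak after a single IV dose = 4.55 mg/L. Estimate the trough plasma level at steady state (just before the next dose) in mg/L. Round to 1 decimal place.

e^(−kτ) = e^(−0.1730 × 5.95) = 0.3572
Accumulation ratio R = 1 / (1 − e^(−kτ)) = 1 / (1 − 0.3572) = 1.556
Steady-state trough = C₀ × R × e^(−kτ) = 4.55 × 1.556 × 0.3572 = 2.529 mg/L

2.5 mg/L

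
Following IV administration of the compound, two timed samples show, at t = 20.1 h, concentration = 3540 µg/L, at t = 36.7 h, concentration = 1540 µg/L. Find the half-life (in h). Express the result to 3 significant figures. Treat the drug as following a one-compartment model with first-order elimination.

k = ln(C₁/C₂) / (t₂ − t₁) = ln(3540/1540) / (36.7 − 20.1)
  = 0.8323 / 16.60 = 0.05014 h⁻¹
t½ = ln2 / k = 0.693147 / 0.05014 = 13.82 h

13.8 h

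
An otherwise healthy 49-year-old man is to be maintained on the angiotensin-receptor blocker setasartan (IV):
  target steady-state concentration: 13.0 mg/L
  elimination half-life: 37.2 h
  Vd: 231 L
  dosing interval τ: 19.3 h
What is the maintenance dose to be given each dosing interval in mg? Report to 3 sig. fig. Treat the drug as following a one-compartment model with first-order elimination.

1080 mg

k = ln2 / t½ = 0.693147 / 37.2 = 0.01863 h⁻¹
CL = k × Vd = 0.01863 × 231 = 4.304 L/h
At steady state, Dose/τ = Css × CL.
Dose = Css × CL × τ = 13.0 × 4.304 × 19.3 = 1080 mg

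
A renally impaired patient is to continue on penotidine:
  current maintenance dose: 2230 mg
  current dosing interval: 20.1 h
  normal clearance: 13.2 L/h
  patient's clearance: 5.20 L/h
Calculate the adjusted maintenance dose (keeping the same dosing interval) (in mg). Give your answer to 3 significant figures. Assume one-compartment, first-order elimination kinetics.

878 mg

To keep the same average steady-state level, dosing rate must scale with clearance.
CL ratio = 5.20 / 13.2 = 0.3939
New dose (same interval) = 2230 × 0.3939 = 878.4 mg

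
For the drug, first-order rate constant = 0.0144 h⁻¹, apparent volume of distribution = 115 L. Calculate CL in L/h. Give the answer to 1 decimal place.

1.7 L/h

CL = k × Vd = 0.0144 × 115 = 1.656 L/h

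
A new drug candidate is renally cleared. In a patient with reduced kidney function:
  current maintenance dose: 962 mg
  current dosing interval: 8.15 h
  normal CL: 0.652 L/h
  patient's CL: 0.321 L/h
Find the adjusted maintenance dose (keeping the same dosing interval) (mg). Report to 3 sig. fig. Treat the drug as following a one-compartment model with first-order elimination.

474 mg

To keep the same average steady-state level, dosing rate must scale with clearance.
CL ratio = 0.321 / 0.652 = 0.4923
New dose (same interval) = 962 × 0.4923 = 473.6 mg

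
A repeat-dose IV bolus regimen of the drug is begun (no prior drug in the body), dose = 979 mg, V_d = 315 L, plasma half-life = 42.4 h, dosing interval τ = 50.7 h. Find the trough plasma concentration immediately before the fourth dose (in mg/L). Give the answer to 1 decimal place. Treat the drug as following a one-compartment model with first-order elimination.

C₀ per dose = Dose / Vd = 979 / 315 = 3.108 mg/L
k = ln2 / t½ = 0.693147 / 42.4 = 0.01635 h⁻¹
Fraction remaining after one interval: r = e^(−kτ) = e^(−0.01635 × 50.7) = 0.4365
Before dose 4, 3 doses have been given (aged 1τ, 2τ, 3τ).
C_trough = C₀ × (r + r² + … + r^3) = C₀ × r(1−r^3)/(1−r)
        = 3.108 × 0.4365 × (1 − 0.08317) / (1 − 0.4365) = 2.207 mg/L

2.2 mg/L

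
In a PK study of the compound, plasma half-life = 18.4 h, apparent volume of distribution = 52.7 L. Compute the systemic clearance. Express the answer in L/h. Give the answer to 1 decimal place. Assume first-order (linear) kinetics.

2.0 L/h

k = ln2 / t½ = 0.693147 / 18.4 = 0.03767 h⁻¹
CL = k × Vd = 0.03767 × 52.7 = 1.985 L/h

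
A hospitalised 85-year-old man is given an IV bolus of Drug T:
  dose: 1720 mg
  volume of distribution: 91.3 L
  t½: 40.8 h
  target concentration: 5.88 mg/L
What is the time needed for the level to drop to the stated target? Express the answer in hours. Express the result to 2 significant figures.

69 h

C₀ = Dose / Vd = 1720 / 91.3 = 18.84 mg/L
k = ln2 / t½ = 0.693147 / 40.8 = 0.01699 h⁻¹
t = ln(C₀ / C) / k = ln(18.84 / 5.88) / 0.01699
  = ln(3.204) / 0.01699 = 1.164 / 0.01699 = 68.51 h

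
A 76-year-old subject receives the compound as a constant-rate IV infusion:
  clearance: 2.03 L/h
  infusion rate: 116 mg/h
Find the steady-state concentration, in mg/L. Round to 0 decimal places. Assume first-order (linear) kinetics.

At steady state Css = R₀ / CL = 116 / 2.030 = 57.14 mg/L

57 mg/L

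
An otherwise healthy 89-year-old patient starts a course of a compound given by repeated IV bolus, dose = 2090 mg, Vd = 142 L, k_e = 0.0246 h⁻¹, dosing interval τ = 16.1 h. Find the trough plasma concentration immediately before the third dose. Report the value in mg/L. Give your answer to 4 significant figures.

C₀ per dose = Dose / Vd = 2090 / 142 = 14.72 mg/L
Fraction remaining after one interval: r = e^(−kτ) = e^(−0.02460 × 16.1) = 0.6730
Before dose 3, 2 doses have been given (aged 1τ, 2τ).
C_trough = C₀ × (r + r²) = 14.72 × (0.6730 + 0.4529) = 16.57 mg/L

16.57 mg/L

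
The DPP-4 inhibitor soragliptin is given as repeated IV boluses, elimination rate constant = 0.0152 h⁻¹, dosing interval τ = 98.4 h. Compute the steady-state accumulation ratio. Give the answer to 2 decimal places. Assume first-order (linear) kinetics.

1.29

e^(−kτ) = e^(−0.01520 × 98.4) = 0.2241
Accumulation ratio R = 1 / (1 − e^(−kτ)) = 1 / (1 − 0.2241) = 1.289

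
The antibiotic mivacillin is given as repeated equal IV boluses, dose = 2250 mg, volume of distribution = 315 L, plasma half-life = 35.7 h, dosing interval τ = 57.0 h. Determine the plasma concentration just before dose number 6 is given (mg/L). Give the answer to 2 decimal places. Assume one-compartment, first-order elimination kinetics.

C₀ per dose = Dose / Vd = 2250 / 315 = 7.143 mg/L
k = ln2 / t½ = 0.693147 / 35.7 = 0.01942 h⁻¹
Fraction remaining after one interval: r = e^(−kτ) = e^(−0.01942 × 57.0) = 0.3306
Before dose 6, 5 doses have been given (aged 1τ, 2τ, 3τ, 4τ, 5τ).
C_trough = C₀ × (r + r² + … + r^5) = C₀ × r(1−r^5)/(1−r)
        = 7.143 × 0.3306 × (1 − 0.003949) / (1 − 0.3306) = 3.514 mg/L

3.51 mg/L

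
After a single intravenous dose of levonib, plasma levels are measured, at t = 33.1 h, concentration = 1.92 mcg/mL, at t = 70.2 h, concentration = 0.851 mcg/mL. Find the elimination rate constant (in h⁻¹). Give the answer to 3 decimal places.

0.022 h⁻¹

k = ln(C₁/C₂) / (t₂ − t₁) = ln(1.92/0.851) / (70.2 − 33.1)
  = 0.8137 / 37.10 = 0.02193 h⁻¹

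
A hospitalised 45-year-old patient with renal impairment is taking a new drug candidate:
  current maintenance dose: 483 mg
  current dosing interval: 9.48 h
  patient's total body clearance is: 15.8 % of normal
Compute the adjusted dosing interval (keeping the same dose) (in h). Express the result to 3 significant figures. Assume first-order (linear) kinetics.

To keep the same average steady-state level, dosing rate must scale with clearance.
CL ratio = 15.8 / 100 = 0.1580
New interval (same dose) = 9.48 / 0.1580 = 60.00 h

60.0 h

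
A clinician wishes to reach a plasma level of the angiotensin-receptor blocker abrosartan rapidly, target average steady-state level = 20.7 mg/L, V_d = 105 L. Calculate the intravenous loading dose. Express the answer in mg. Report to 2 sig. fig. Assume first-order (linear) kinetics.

LD = Css × Vd = 20.7 × 105 = 2174 mg

2200 mg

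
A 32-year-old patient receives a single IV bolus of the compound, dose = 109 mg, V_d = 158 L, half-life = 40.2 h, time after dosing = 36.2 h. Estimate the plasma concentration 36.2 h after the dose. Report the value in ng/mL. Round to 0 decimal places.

370 ng/mL

C₀ = Dose / Vd = 109.0 / 158 = 0.6899 mg/L
k = ln2 / t½ = 0.693147 / 40.2 = 0.01724 h⁻¹
C = C₀ · e^(−k·t) = 0.6899 × e^(−0.01724 × 36.2)
  = 0.6899 × 0.5357 = 0.3696 mg/L
Convert: 0.3696 mg/L × 1000 = 369.6 ng/mL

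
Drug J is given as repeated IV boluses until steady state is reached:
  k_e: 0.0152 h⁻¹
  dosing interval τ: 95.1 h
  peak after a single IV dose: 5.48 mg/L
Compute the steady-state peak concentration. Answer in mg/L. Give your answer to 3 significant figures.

7.17 mg/L

e^(−kτ) = e^(−0.01520 × 95.1) = 0.2356
Accumulation ratio R = 1 / (1 − e^(−kτ)) = 1 / (1 − 0.2356) = 1.308
Steady-state peak = C₀ × R = 5.48 × 1.308 = 7.168 mg/L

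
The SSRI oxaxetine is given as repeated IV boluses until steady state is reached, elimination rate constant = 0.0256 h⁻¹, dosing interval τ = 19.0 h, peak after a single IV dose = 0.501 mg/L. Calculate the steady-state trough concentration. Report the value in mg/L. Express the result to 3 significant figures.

0.800 mg/L

e^(−kτ) = e^(−0.02560 × 19.0) = 0.6148
Accumulation ratio R = 1 / (1 − e^(−kτ)) = 1 / (1 − 0.6148) = 2.596
Steady-state trough = C₀ × R × e^(−kτ) = 0.501 × 2.596 × 0.6148 = 0.7996 mg/L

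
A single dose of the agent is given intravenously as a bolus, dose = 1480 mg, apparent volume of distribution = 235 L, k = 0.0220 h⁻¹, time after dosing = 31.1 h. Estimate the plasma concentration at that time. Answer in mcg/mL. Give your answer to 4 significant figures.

C₀ = Dose / Vd = 1480 / 235 = 6.298 mg/L
C = C₀ · e^(−k·t) = 6.298 × e^(−0.02200 × 31.1)
  = 6.298 × 0.5045 = 3.177 mg/L
(3.177 mg/L = 3.177 mcg/mL)

3.177 mcg/mL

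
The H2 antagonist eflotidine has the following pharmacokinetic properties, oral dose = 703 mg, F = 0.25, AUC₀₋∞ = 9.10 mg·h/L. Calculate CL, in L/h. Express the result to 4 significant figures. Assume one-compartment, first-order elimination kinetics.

19.31 L/h

CL = F·Dose / AUC = 0.25 × 703 / 9.10 = 19.31 L/h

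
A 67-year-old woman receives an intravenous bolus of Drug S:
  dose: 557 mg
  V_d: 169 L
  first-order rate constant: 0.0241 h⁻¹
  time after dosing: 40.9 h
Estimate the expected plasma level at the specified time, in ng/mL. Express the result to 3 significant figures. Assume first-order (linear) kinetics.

1230 ng/mL

C₀ = Dose / Vd = 557.0 / 169 = 3.296 mg/L
C = C₀ · e^(−k·t) = 3.296 × e^(−0.02410 × 40.9)
  = 3.296 × 0.3732 = 1.230 mg/L
Convert: 1.230 mg/L × 1000 = 1230 ng/mL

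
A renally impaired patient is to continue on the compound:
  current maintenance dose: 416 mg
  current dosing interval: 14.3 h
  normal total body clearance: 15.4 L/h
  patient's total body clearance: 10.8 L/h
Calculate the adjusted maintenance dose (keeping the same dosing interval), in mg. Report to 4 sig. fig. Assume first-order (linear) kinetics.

To keep the same average steady-state level, dosing rate must scale with clearance.
CL ratio = 10.8 / 15.4 = 0.7013
New dose (same interval) = 416 × 0.7013 = 291.7 mg

291.7 mg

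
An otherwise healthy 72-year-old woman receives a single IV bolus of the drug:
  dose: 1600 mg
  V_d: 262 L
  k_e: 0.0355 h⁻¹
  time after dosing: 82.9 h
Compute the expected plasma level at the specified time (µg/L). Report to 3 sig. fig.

C₀ = Dose / Vd = 1600 / 262 = 6.107 mg/L
C = C₀ · e^(−k·t) = 6.107 × e^(−0.03550 × 82.9)
  = 6.107 × 0.05271 = 0.3219 mg/L
Convert: 0.3219 mg/L × 1000 = 321.9 µg/L

322 µg/L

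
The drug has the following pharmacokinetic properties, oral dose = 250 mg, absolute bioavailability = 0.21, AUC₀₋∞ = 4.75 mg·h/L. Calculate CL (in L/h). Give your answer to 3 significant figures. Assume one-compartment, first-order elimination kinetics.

11.1 L/h

CL = F·Dose / AUC = 0.21 × 250 / 4.75 = 11.05 L/h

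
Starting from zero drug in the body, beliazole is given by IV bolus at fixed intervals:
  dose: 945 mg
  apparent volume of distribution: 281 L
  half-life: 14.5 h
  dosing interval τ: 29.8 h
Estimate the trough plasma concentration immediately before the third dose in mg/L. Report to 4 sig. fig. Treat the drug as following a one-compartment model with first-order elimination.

C₀ per dose = Dose / Vd = 945 / 281 = 3.363 mg/L
k = ln2 / t½ = 0.693147 / 14.5 = 0.04780 h⁻¹
Fraction remaining after one interval: r = e^(−kτ) = e^(−0.04780 × 29.8) = 0.2406
Before dose 3, 2 doses have been given (aged 1τ, 2τ).
C_trough = C₀ × (r + r²) = 3.363 × (0.2406 + 0.05789) = 1.004 mg/L

1.004 mg/L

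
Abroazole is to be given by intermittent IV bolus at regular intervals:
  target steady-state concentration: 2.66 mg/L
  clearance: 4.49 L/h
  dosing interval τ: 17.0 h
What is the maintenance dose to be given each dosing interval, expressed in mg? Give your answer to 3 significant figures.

At steady state, Dose/τ = Css × CL.
Dose = Css × CL × τ = 2.66 × 4.490 × 17.0 = 203.0 mg

203 mg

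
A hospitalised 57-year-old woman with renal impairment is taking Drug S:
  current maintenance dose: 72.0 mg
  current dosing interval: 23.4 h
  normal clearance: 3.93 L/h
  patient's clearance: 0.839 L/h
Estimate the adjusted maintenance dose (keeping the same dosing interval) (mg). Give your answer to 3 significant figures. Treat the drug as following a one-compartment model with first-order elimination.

15.4 mg

To keep the same average steady-state level, dosing rate must scale with clearance.
CL ratio = 0.839 / 3.93 = 0.2135
New dose (same interval) = 72.0 × 0.2135 = 15.37 mg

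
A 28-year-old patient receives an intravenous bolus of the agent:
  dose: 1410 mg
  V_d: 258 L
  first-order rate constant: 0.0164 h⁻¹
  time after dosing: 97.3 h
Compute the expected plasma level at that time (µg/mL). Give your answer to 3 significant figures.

1.11 µg/mL

C₀ = Dose / Vd = 1410 / 258 = 5.465 mg/L
C = C₀ · e^(−k·t) = 5.465 × e^(−0.01640 × 97.3)
  = 5.465 × 0.2028 = 1.108 mg/L
(1.108 mg/L = 1.108 µg/mL)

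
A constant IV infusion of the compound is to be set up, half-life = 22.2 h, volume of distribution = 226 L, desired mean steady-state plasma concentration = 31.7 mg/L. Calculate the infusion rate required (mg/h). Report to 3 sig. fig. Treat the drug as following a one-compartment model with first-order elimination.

224 mg/h

k = ln2 / t½ = 0.693147 / 22.2 = 0.03122 h⁻¹
CL = k × Vd = 0.03122 × 226 = 7.056 L/h
At steady state, infusion rate R₀ = Css × CL = 31.7 × 7.056 = 223.7 mg/h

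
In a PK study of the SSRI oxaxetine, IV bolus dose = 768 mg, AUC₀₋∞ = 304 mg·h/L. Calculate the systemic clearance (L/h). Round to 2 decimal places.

2.53 L/h

CL = Dose / AUC = 768 / 304 = 2.526 L/h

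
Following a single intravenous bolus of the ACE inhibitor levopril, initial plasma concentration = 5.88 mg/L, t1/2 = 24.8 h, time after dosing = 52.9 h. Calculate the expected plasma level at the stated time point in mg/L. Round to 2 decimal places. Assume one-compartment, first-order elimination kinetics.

1.34 mg/L

k = ln2 / t½ = 0.693147 / 24.8 = 0.02795 h⁻¹
C = C₀ · e^(−k·t) = 5.880 × e^(−0.02795 × 52.9)
  = 5.880 × 0.2280 = 1.341 mg/L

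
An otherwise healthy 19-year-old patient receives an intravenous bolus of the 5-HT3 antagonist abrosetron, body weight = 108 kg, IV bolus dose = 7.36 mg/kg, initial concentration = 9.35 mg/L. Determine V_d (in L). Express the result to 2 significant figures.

85 L

Dose = 7.36 × 108 = 794.9 mg
Vd = Dose / C₀ = 794.9 / 9.35 = 85.02 L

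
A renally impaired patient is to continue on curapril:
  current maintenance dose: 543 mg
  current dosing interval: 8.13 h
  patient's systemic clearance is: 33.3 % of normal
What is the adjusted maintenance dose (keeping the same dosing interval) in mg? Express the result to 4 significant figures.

180.8 mg

To keep the same average steady-state level, dosing rate must scale with clearance.
CL ratio = 33.3 / 100 = 0.3330
New dose (same interval) = 543 × 0.3330 = 180.8 mg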